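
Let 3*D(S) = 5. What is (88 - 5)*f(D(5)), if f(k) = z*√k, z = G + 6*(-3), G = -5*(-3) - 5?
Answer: -664*√15/3 ≈ -857.22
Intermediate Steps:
G = 10 (G = 15 - 5 = 10)
D(S) = 5/3 (D(S) = (⅓)*5 = 5/3)
z = -8 (z = 10 + 6*(-3) = 10 - 18 = -8)
f(k) = -8*√k
(88 - 5)*f(D(5)) = (88 - 5)*(-8*√15/3) = 83*(-8*√15/3) = -664*√15/3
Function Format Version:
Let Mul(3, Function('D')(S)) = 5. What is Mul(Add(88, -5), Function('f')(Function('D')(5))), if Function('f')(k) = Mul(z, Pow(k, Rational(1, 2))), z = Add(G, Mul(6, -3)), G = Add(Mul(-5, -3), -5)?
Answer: Mul(Rational(-664, 3), Pow(15, Rational(1, 2))) ≈ -857.22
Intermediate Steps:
G = 10 (G = Add(15, -5) = 10)
Function('D')(S) = Rational(5, 3) (Function('D')(S) = Mul(Rational(1, 3), 5) = Rational(5, 3))
z = -8 (z = Add(10, Mul(6, -3)) = Add(10, -18) = -8)
Function('f')(k) = Mul(-8, Pow(k, Rational(1, 2)))
Mul(Add(88, -5), Function('f')(Function('D')(5))) = Mul(Add(88, -5), Mul(-8, Pow(Rational(5, 3), Rational(1, 2)))) = Mul(83, Mul(-8, Mul(Rational(1, 3), Pow(15, Rational(1, 2))))) = Mul(83, Mul(Rational(-8, 3), Pow(15, Rational(1, 2)))) = Mul(Rational(-664, 3), Pow(15, Rational(1, 2)))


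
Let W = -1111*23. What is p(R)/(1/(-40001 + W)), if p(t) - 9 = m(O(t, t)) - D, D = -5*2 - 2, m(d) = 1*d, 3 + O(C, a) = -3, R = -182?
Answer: -983310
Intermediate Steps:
O(C, a) = -6 (O(C, a) = -3 - 3 = -6)
m(d) = d
D = -12 (D = -10 - 2 = -12)
W = -25553
p(t) = 15 (p(t) = 9 + (-6 - 1*(-12)) = 9 + (-6 + 12) = 9 + 6 = 15)
p(R)/(1/(-40001 + W)) = 15/(1/(-40001 - 25553)) = 15/(1/(-65554)) = 15/(-1/65554) = 15*(-65554) = -983310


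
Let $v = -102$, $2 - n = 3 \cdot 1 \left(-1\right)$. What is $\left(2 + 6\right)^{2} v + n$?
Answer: $-6523$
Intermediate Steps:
$n = 5$ ($n = 2 - 3 \cdot 1 \left(-1\right) = 2 - 3 \left(-1\right) = 2 - -3 = 2 + 3 = 5$)
$\left(2 + 6\right)^{2} v + n = \left(2 + 6\right)^{2} \left(-102\right) + 5 = 8^{2} \left(-102\right) + 5 = 64 \left(-102\right) + 5 = -6528 + 5 = -6523$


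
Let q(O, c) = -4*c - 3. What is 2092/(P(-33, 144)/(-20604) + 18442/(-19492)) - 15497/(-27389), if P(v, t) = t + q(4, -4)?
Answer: -5751402549851005/2622765244367 ≈ -2192.9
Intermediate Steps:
q(O, c) = -3 - 4*c
P(v, t) = 13 + t (P(v, t) = t + (-3 - 4*(-4)) = t + (-3 + 16) = t + 13 = 13 + t)
2092/(P(-33, 144)/(-20604) + 18442/(-19492)) - 15497/(-27389) = 2092/((13 + 144)/(-20604) + 18442/(-19492)) - 15497/(-27389) = 2092/(157*(-1/20604) + 18442*(-1/19492)) - 15497*(-1/27389) = 2092/(-157/20604 - 9221/9746) + 15497/27389 = 2092/(-95759803/100403292) + 15497/27389 = 2092*(-100403292/95759803) + 15497/27389 = -210043686864/95759803 + 15497/27389 = -5751402549851005/2622765244367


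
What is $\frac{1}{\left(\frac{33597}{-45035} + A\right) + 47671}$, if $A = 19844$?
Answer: $\frac{45035}{3040504428} \approx 1.4812 \cdot 10^{-5}$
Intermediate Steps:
$\frac{1}{\left(\frac{33597}{-45035} + A\right) + 47671} = \frac{1}{\left(\frac{33597}{-45035} + 19844\right) + 47671} = \frac{1}{\left(33597 \left(- \frac{1}{45035}\right) + 19844\right) + 47671} = \frac{1}{\left(- \frac{33597}{45035} + 19844\right) + 47671} = \frac{1}{\frac{893640943}{45035} + 47671} = \frac{1}{\frac{3040504428}{45035}} = \frac{45035}{3040504428}$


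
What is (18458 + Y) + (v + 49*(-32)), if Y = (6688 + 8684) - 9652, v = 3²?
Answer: 22619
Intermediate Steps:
v = 9
Y = 5720 (Y = 15372 - 9652 = 5720)
(18458 + Y) + (v + 49*(-32)) = (18458 + 5720) + (9 + 49*(-32)) = 24178 + (9 - 1568) = 24178 - 1559 = 22619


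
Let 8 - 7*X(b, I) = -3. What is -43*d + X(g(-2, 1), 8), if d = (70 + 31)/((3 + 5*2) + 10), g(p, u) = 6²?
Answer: -30148/161 ≈ -187.25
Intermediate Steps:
g(p, u) = 36
X(b, I) = 11/7 (X(b, I) = 8/7 - ⅐*(-3) = 8/7 + 3/7 = 11/7)
d = 101/23 (d = 101/((3 + 10) + 10) = 101/(13 + 10) = 101/23 ≈ 4.3913)
-43*d + X(g(-2, 1), 8) = -43*101/23 + 11/7 = -4343/23 + 11/7 = -30148/161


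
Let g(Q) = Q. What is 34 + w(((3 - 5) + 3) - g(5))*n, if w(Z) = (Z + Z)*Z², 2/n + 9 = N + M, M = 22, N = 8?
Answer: 458/21 ≈ 21.810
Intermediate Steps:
n = 2/21 (n = 2/(-9 + (8 + 22)) = 2/(-9 + 30) = 2/21 ≈ 0.095238)
w(Z) = 2*Z³ (w(Z) = (2*Z)*Z² = 2*Z³)
34 + w(((3 - 5) + 3) - g(5))*n = 34 + (2*(((3 - 5) + 3) - 1*5)³)*(2/21) = 34 + (2*((-2 + 3) - 5)³)*(2/21) = 34 + (2*(1 - 5)³)*(2/21) = 34 + (2*(-4)³)*(2/21) = 34 + (2*(-64))*(2/21) = 34 - 128*2/21 = 34 - 256/21 = 458/21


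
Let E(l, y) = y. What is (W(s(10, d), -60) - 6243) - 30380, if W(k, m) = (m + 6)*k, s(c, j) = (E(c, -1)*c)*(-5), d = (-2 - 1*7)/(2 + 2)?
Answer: -39323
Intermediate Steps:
d = -9/4 (d = (-2 - 7)/4 = -9*1/4 = -9/4 ≈ -2.2500)
s(c, j) = 5*c (s(c, j) = -c*(-5) = 5*c)
W(k, m) = k*(6 + m) (W(k, m) = (6 + m)*k = k*(6 + m))
(W(s(10, d), -60) - 6243) - 30380 = ((5*10)*(6 - 60) - 6243) - 30380 = (50*(-54) - 6243) - 30380 = (-2700 - 6243) - 30380 = -8943 - 30380 = -39323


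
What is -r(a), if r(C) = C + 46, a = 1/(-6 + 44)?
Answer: -1749/38 ≈ -46.026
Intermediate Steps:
a = 1/38 ≈ 0.026316
r(C) = 46 + C
-r(a) = -(46 + 1/38) = -1*1749/38 = -1749/38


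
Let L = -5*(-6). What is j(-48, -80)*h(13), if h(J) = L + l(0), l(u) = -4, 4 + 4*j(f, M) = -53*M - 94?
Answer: 26923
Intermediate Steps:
L = 30
j(f, M) = -49/2 - 53*M/4 (j(f, M) = -1 + (-53*M - 94)/4 = -1 + (-94 - 53*M)/4 = -1 + (-47/2 - 53*M/4) = -49/2 - 53*M/4)
h(J) = 26 (h(J) = 30 - 4 = 26)
j(-48, -80)*h(13) = (-49/2 - 53/4*(-80))*26 = (-49/2 + 1060)*26 = (2071/2)*26 = 26923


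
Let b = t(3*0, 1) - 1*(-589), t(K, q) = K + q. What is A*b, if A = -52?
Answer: -30680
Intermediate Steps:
b = 590 (b = (3*0 + 1) - 1*(-589) = (0 + 1) + 589 = 1 + 589 = 590)
A*b = -52*590 = -30680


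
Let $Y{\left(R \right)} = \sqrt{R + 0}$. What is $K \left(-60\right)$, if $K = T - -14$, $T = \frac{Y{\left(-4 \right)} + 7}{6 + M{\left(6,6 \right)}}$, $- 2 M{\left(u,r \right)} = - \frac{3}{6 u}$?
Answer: $- \frac{26376}{29} - \frac{576 i}{29} \approx -909.52 - 19.862 i$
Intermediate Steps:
$M{\left(u,r \right)} = \frac{1}{4 u}$ ($M{\left(u,r \right)} = - \frac{\left(-3\right) \frac{1}{6 u}}{2} = - \frac{\left(- \frac{1}{2}\right) \frac{1}{u}}{2} = \frac{1}{4 u}$)
$Y{\left(R \right)} = \sqrt{R}$
$T = \frac{168}{145} + \frac{48 i}{145}$ ($T = \frac{\sqrt{-4} + 7}{6 + \frac{1}{4 \cdot 6}} = \frac{2 i + 7}{6 + \frac{1}{4} \cdot \frac{1}{6}} = \frac{7 + 2 i}{6 + \frac{1}{24}} = \frac{7 + 2 i}{\frac{145}{24}} = \left(7 + 2 i\right) \frac{24}{145} = \frac{168}{145} + \frac{48 i}{145} \approx 1.1586 + 0.33103 i$)
$K = \frac{2198}{145} + \frac{48 i}{145}$ ($K = \left(\frac{168}{145} + \frac{48 i}{145}\right) - -14 = \left(\frac{168}{145} + \frac{48 i}{145}\right) + 14 = \frac{2198}{145} + \frac{48 i}{145} \approx 15.159 + 0.33103 i$)
$K \left(-60\right) = \left(\frac{2198}{145} + \frac{48 i}{145}\right) \left(-60\right) = - \frac{26376}{29} - \frac{576 i}{29}$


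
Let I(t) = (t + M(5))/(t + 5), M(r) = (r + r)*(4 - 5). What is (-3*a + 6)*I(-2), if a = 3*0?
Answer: -24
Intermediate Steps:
a = 0
M(r) = -2*r (M(r) = (2*r)*(-1) = -2*r)
I(t) = (-10 + t)/(5 + t) (I(t) = (t - 2*5)/(t + 5) = (t - 10)/(5 + t) = (-10 + t)/(5 + t))
(-3*a + 6)*I(-2) = (-3*0 + 6)*((-10 - 2)/(5 - 2)) = (0 + 6)*(-12/3) = 6*((1/3)*(-12)) = 6*(-4) = -24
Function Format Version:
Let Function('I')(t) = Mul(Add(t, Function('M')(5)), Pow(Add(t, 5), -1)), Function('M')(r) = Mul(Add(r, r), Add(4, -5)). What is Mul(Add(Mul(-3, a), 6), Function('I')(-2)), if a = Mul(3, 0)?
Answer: -24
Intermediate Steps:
a = 0
Function('M')(r) = Mul(-2, r) (Function('M')(r) = Mul(Mul(2, r), -1) = Mul(-2, r))
Function('I')(t) = Mul(Pow(Add(5, t), -1), Add(-10, t)) (Function('I')(t) = Mul(Add(t, Mul(-2, 5)), Pow(Add(t, 5), -1)) = Mul(Add(t, -10), Pow(Add(5, t), -1)) = Mul(Add(-10, t), Pow(Add(5, t), -1)) = Mul(Pow(Add(5, t), -1), Add(-10, t)))
Mul(Add(Mul(-3, a), 6), Function('I')(-2)) = Mul(Add(Mul(-3, 0), 6), Mul(Pow(Add(5, -2), -1), Add(-10, -2))) = Mul(Add(0, 6), Mul(Pow(3, -1), -12)) = Mul(6, Mul(Rational(1, 3), -12)) = Mul(6, -4) = -24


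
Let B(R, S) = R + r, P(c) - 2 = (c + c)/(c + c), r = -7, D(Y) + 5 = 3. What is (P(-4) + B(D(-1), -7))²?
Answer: 36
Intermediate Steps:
D(Y) = -2 (D(Y) = -5 + 3 = -2)
P(c) = 3 (P(c) = 2 + (c + c)/(c + c) = 2 + (2*c)/((2*c)) = 2 + (2*c)*(1/(2*c)) = 2 + 1 = 3)
B(R, S) = -7 + R (B(R, S) = R - 7 = -7 + R)
(P(-4) + B(D(-1), -7))² = (3 + (-7 - 2))² = (3 - 9)² = (-6)² = 36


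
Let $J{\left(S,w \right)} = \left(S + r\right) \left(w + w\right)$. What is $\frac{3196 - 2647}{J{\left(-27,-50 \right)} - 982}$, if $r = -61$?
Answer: $\frac{183}{2606} \approx 0.070223$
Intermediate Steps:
$J{\left(S,w \right)} = 2 w \left(-61 + S\right)$ ($J{\left(S,w \right)} = \left(S - 61\right) \left(w + w\right) = \left(-61 + S\right) 2 w = 2 w \left(-61 + S\right)$)
$\frac{3196 - 2647}{J{\left(-27,-50 \right)} - 982} = \frac{3196 - 2647}{2 \left(-50\right) \left(-61 - 27\right) - 982} = \frac{549}{2 \left(-50\right) \left(-88\right) - 982} = \frac{549}{8800 - 982} = \frac{549}{7818} = 549 \cdot \frac{1}{7818} = \frac{183}{2606}$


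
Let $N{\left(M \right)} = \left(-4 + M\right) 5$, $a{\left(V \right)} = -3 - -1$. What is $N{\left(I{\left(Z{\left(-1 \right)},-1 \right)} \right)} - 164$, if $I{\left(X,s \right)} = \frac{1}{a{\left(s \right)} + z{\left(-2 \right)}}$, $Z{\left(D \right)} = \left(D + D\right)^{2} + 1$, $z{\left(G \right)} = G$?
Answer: $- \frac{741}{4} \approx -185.25$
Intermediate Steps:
$Z{\left(D \right)} = 1 + 4 D^{2}$ ($Z{\left(D \right)} = \left(2 D\right)^{2} + 1 = 4 D^{2} + 1 = 1 + 4 D^{2}$)
$a{\left(V \right)} = -2$ ($a{\left(V \right)} = -3 + 1 = -2$)
$I{\left(X,s \right)} = - \frac{1}{4}$ ($I{\left(X,s \right)} = \frac{1}{-2 - 2} = \frac{1}{-4} = - \frac{1}{4}$)
$N{\left(M \right)} = -20 + 5 M$
$N{\left(I{\left(Z{\left(-1 \right)},-1 \right)} \right)} - 164 = \left(-20 + 5 \left(- \frac{1}{4}\right)\right) - 164 = \left(-20 - \frac{5}{4}\right) - 164 = - \frac{85}{4} - 164 = - \frac{741}{4}$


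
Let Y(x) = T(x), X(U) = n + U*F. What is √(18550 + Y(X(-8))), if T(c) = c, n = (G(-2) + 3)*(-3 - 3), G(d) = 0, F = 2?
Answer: 2*√4629 ≈ 136.07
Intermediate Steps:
n = -18 (n = (0 + 3)*(-3 - 3) = 3*(-6) = -18)
X(U) = -18 + 2*U (X(U) = -18 + U*2 = -18 + 2*U)
Y(x) = x
√(18550 + Y(X(-8))) = √(18550 + (-18 + 2*(-8))) = √(18550 + (-18 - 16)) = √(18550 - 34) = √18516 = 2*√4629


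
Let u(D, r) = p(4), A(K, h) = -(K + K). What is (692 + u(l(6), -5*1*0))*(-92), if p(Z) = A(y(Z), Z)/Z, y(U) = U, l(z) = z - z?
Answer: -63480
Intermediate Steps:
l(z) = 0
A(K, h) = -2*K
p(Z) = -2 (p(Z) = (-2*Z)/Z = -2)
u(D, r) = -2
(692 + u(l(6), -5*1*0))*(-92) = (692 - 2)*(-92) = 690*(-92) = -63480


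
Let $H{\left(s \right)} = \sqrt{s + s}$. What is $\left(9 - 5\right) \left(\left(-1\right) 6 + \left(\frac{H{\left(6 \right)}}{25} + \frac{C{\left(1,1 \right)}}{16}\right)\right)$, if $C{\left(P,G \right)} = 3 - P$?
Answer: $- \frac{47}{2} + \frac{8 \sqrt{3}}{25} \approx -22.946$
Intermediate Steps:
$H{\left(s \right)} = \sqrt{2} \sqrt{s}$ ($H{\left(s \right)} = \sqrt{2 s} = \sqrt{2} \sqrt{s}$)
$\left(9 - 5\right) \left(\left(-1\right) 6 + \left(\frac{H{\left(6 \right)}}{25} + \frac{C{\left(1,1 \right)}}{16}\right)\right) = \left(9 - 5\right) \left(\left(-1\right) 6 + \left(\frac{\sqrt{2} \sqrt{6}}{25} + \frac{3 - 1}{16}\right)\right) = 4 \left(-6 + \left(2 \sqrt{3} \cdot \frac{1}{25} + \left(3 - 1\right) \frac{1}{16}\right)\right) = 4 \left(-6 + \left(\frac{2 \sqrt{3}}{25} + 2 \cdot \frac{1}{16}\right)\right) = 4 \left(-6 + \left(\frac{2 \sqrt{3}}{25} + \frac{1}{8}\right)\right) = 4 \left(-6 + \left(\frac{1}{8} + \frac{2 \sqrt{3}}{25}\right)\right) = 4 \left(- \frac{47}{8} + \frac{2 \sqrt{3}}{25}\right) = - \frac{47}{2} + \frac{8 \sqrt{3}}{25}$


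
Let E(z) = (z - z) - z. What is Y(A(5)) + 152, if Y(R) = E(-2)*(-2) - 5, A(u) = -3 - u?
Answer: 143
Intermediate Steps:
E(z) = -z (E(z) = 0 - z = -z)
Y(R) = -9 (Y(R) = -1*(-2)*(-2) - 5 = 2*(-2) - 5 = -4 - 5 = -9)
Y(A(5)) + 152 = -9 + 152 = 143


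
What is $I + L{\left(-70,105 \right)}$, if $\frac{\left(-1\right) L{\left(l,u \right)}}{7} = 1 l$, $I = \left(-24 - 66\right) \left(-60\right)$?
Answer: $5890$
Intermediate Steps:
$I = 5400$ ($I = \left(-90\right) \left(-60\right) = 5400$)
$L{\left(l,u \right)} = - 7 l$ ($L{\left(l,u \right)} = - 7 \cdot 1 l = - 7 l$)
$I + L{\left(-70,105 \right)} = 5400 - -490 = 5400 + 490 = 5890$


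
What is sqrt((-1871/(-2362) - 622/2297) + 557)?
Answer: sqrt(16411310796592994)/5425514 ≈ 23.612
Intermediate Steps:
sqrt((-1871/(-2362) - 622/2297) + 557) = sqrt((-1871*(-1/2362) - 622*1/2297) + 557) = sqrt((1871/2362 - 622/2297) + 557) = sqrt(2828523/5425514 + 557) = sqrt(3024839821/5425514) = sqrt(16411310796592994)/5425514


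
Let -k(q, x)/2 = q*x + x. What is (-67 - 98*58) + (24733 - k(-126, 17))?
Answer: 14732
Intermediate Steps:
k(q, x) = -2*x - 2*q*x (k(q, x) = -2*(q*x + x) = -2*(x + q*x) = -2*x - 2*q*x)
(-67 - 98*58) + (24733 - k(-126, 17)) = (-67 - 98*58) + (24733 - (-2)*17*(1 - 126)) = (-67 - 5684) + (24733 - (-2)*17*(-125)) = -5751 + (24733 - 1*4250) = -5751 + (24733 - 4250) = -5751 + 20483 = 14732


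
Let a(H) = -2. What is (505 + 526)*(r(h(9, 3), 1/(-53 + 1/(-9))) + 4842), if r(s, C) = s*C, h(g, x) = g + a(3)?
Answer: 2386159803/478 ≈ 4.9920e+6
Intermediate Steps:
h(g, x) = -2 + g (h(g, x) = g - 2 = -2 + g)
r(s, C) = C*s
(505 + 526)*(r(h(9, 3), 1/(-53 + 1/(-9))) + 4842) = (505 + 526)*((-2 + 9)/(-53 + 1/(-9)) + 4842) = 1031*(7/(-53 - ⅑) + 4842) = 1031*(7/(-478/9) + 4842) = 1031*(-9/478*7 + 4842) = 1031*(-63/478 + 4842) = 1031*(2314413/478) = 2386159803/478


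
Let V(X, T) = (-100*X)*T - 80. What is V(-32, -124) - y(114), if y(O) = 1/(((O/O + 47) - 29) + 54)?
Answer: -28972241/73 ≈ -3.9688e+5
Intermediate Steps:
V(X, T) = -80 - 100*T*X (V(X, T) = -100*T*X - 80 = -80 - 100*T*X)
y(O) = 1/73 (y(O) = 1/(((1 + 47) - 29) + 54) = 1/((48 - 29) + 54) = 1/(19 + 54) = 1/73)
V(-32, -124) - y(114) = (-80 - 100*(-124)*(-32)) - 1*1/73 = (-80 - 396800) - 1/73 = -396880 - 1/73 = -28972241/73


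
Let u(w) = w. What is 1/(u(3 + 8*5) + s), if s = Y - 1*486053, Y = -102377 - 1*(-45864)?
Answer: -1/542523 ≈ -1.8432e-6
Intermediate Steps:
Y = -56513 (Y = -102377 + 45864 = -56513)
s = -542566 (s = -56513 - 1*486053 = -56513 - 486053 = -542566)
1/(u(3 + 8*5) + s) = 1/((3 + 8*5) - 542566) = 1/((3 + 40) - 542566) = 1/(43 - 542566) = 1/(-542523) = -1/542523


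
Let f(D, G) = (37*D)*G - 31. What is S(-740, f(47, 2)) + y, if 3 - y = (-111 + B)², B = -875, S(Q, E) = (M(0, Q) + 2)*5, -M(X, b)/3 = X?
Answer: -972183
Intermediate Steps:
f(D, G) = -31 + 37*D*G (f(D, G) = 37*D*G - 31 = -31 + 37*D*G)
M(X, b) = -3*X
S(Q, E) = 10 (S(Q, E) = (-3*0 + 2)*5 = (0 + 2)*5 = 2*5 = 10)
y = -972193 (y = 3 - (-111 - 875)² = 3 - 1*(-986)² = 3 - 1*972196 = 3 - 972196 = -972193)
S(-740, f(47, 2)) + y = 10 - 972193 = -972183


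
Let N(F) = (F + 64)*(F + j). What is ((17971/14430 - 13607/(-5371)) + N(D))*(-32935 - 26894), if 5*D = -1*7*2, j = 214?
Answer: -2700551964256069/3491150 ≈ -7.7354e+8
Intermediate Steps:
D = -14/5 (D = (-1*7*2)/5 = (-7*2)/5 = (1/5)*(-14) = -14/5 ≈ -2.8000)
N(F) = (64 + F)*(214 + F) (N(F) = (F + 64)*(F + 214) = (64 + F)*(214 + F))
((17971/14430 - 13607/(-5371)) + N(D))*(-32935 - 26894) = ((17971/14430 - 13607/(-5371)) + (13696 + (-14/5)**2 + 278*(-14/5)))*(-32935 - 26894) = ((17971*(1/14430) - 13607*(-1/5371)) + (13696 + 196/25 - 3892/5))*(-59829) = ((17971/14430 + 13607/5371) + 323136/25)*(-59829) = (292871251/77503530 + 323136/25)*(-59829) = (5010300490271/387517650)*(-59829) = -2700551964256069/3491150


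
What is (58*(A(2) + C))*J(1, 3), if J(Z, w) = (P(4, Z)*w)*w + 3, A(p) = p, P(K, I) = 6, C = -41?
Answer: -128934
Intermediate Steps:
J(Z, w) = 3 + 6*w² (J(Z, w) = (6*w)*w + 3 = 6*w² + 3 = 3 + 6*w²)
(58*(A(2) + C))*J(1, 3) = (58*(2 - 41))*(3 + 6*3²) = (58*(-39))*(3 + 6*9) = -2262*(3 + 54) = -2262*57 = -128934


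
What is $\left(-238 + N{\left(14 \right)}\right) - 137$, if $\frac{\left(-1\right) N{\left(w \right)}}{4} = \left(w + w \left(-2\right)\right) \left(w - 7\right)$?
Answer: $17$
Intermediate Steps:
$N{\left(w \right)} = 4 w \left(-7 + w\right)$ ($N{\left(w \right)} = - 4 \left(w + w \left(-2\right)\right) \left(w - 7\right) = - 4 \left(w - 2 w\right) \left(-7 + w\right) = - 4 - w \left(-7 + w\right) = - 4 \left(- w \left(-7 + w\right)\right) = 4 w \left(-7 + w\right)$)
$\left(-238 + N{\left(14 \right)}\right) - 137 = \left(-238 + 4 \cdot 14 \left(-7 + 14\right)\right) - 137 = \left(-238 + 4 \cdot 14 \cdot 7\right) - 137 = \left(-238 + 392\right) - 137 = 154 - 137 = 17$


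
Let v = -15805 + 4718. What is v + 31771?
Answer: 20684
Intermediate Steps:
v = -11087
v + 31771 = -11087 + 31771 = 20684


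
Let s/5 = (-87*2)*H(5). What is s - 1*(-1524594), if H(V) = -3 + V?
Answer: 1522854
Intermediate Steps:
s = -1740 (s = 5*((-87*2)*(-3 + 5)) = 5*(-174*2) = 5*(-348) = -1740)
s - 1*(-1524594) = -1740 - 1*(-1524594) = -1740 + 1524594 = 1522854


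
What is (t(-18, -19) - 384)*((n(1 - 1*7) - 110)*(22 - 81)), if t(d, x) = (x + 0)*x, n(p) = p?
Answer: -157412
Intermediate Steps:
t(d, x) = x² (t(d, x) = x*x = x²)
(t(-18, -19) - 384)*((n(1 - 1*7) - 110)*(22 - 81)) = ((-19)² - 384)*(((1 - 1*7) - 110)*(22 - 81)) = (361 - 384)*(((1 - 7) - 110)*(-59)) = -23*(-6 - 110)*(-59) = -(-2668)*(-59) = -23*6844 = -157412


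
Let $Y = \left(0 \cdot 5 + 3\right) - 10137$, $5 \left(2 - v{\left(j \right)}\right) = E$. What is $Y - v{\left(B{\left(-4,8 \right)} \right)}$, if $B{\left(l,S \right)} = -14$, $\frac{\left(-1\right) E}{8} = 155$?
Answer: $-10384$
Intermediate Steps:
$E = -1240$ ($E = \left(-8\right) 155 = -1240$)
$v{\left(j \right)} = 250$ ($v{\left(j \right)} = 2 - -248 = 2 + 248 = 250$)
$Y = -10134$ ($Y = \left(0 + 3\right) - 10137 = 3 - 10137 = -10134$)
$Y - v{\left(B{\left(-4,8 \right)} \right)} = -10134 - 250 = -10384$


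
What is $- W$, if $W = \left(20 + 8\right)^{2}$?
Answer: $-784$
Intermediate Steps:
$W = 784$ ($W = 28^{2} = 784$)
$- W = \left(-1\right) 784 = -784$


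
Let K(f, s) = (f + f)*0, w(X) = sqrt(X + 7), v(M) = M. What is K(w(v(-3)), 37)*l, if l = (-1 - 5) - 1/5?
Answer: 0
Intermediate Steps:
w(X) = sqrt(7 + X)
K(f, s) = 0 (K(f, s) = (2*f)*0 = 0)
l = -31/5 (l = -6 - 1*1/5 = -6 - 1/5 = -31/5 ≈ -6.2000)
K(w(v(-3)), 37)*l = 0*(-31/5) = 0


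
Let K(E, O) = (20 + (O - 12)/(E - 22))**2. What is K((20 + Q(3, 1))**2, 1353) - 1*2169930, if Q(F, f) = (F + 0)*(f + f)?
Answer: -103100646071/47524 ≈ -2.1694e+6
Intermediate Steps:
Q(F, f) = 2*F*f (Q(F, f) = F*(2*f) = 2*F*f)
K(E, O) = (20 + (-12 + O)/(-22 + E))**2
K((20 + Q(3, 1))**2, 1353) - 1*2169930 = (-452 + 1353 + 20*(20 + 2*3*1)**2)**2/(-22 + (20 + 2*3*1)**2)**2 - 1*2169930 = (-452 + 1353 + 20*(20 + 6)**2)**2/(-22 + (20 + 6)**2)**2 - 2169930 = (-452 + 1353 + 20*26**2)**2/(-22 + 26**2)**2 - 2169930 = (-452 + 1353 + 20*676)**2/(-22 + 676)**2 - 2169930 = (-452 + 1353 + 13520)**2/654**2 - 2169930 = (1/427716)*14421**2 - 2169930 = (1/427716)*207965241 - 2169930 = 23107249/47524 - 2169930 = -103100646071/47524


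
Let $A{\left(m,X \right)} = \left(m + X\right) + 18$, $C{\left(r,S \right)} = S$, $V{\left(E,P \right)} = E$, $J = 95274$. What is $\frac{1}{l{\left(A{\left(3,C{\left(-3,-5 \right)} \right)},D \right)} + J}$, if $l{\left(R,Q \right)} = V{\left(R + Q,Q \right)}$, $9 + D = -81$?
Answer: $\frac{1}{95200} \approx 1.0504 \cdot 10^{-5}$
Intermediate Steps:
$D = -90$ ($D = -9 - 81 = -90$)
$A{\left(m,X \right)} = 18 + X + m$ ($A{\left(m,X \right)} = \left(X + m\right) + 18 = 18 + X + m$)
$l{\left(R,Q \right)} = Q + R$ ($l{\left(R,Q \right)} = R + Q = Q + R$)
$\frac{1}{l{\left(A{\left(3,C{\left(-3,-5 \right)} \right)},D \right)} + J} = \frac{1}{\left(-90 + \left(18 - 5 + 3\right)\right) + 95274} = \frac{1}{\left(-90 + 16\right) + 95274} = \frac{1}{-74 + 95274} = \frac{1}{95200}$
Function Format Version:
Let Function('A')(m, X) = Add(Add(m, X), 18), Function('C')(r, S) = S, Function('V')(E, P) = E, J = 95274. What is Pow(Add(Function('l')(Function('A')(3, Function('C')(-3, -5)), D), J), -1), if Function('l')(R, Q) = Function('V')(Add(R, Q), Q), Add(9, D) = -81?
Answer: Rational(1, 95200) ≈ 1.0504e-5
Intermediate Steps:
D = -90 (D = Add(-9, -81) = -90)
Function('A')(m, X) = Add(18, X, m) (Function('A')(m, X) = Add(Add(X, m), 18) = Add(18, X, m))
Function('l')(R, Q) = Add(Q, R) (Function('l')(R, Q) = Add(R, Q) = Add(Q, R))
Pow(Add(Function('l')(Function('A')(3, Function('C')(-3, -5)), D), J), -1) = Pow(Add(Add(-90, Add(18, -5, 3)), 95274), -1) = Pow(Add(Add(-90, 16), 95274), -1) = Pow(Add(-74, 95274), -1) = Pow(95200, -1) = Rational(1, 95200)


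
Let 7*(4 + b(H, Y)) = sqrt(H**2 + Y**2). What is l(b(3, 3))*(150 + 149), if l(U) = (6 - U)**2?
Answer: 1470482/49 - 17940*sqrt(2)/7 ≈ 26385.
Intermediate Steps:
b(H, Y) = -4 + sqrt(H**2 + Y**2)/7
l(b(3, 3))*(150 + 149) = (-6 + (-4 + sqrt(3**2 + 3**2)/7))**2*(150 + 149) = (-6 + (-4 + sqrt(9 + 9)/7))**2*299 = (-6 + (-4 + sqrt(18)/7))**2*299 = (-6 + (-4 + (3*sqrt(2))/7))**2*299 = (-6 + (-4 + 3*sqrt(2)/7))**2*299 = (-10 + 3*sqrt(2)/7)**2*299 = 299*(-10 + 3*sqrt(2)/7)**2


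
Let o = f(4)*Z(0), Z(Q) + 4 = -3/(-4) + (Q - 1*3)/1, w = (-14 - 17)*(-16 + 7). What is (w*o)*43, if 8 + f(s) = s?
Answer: 299925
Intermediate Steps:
f(s) = -8 + s
w = 279 (w = -31*(-9) = 279)
Z(Q) = -25/4 + Q (Z(Q) = -4 + (-3/(-4) + (Q - 1*3)/1) = -4 + (-3*(-¼) + (Q - 3)*1) = -4 + (¾ + (-3 + Q)*1) = -4 + (¾ + (-3 + Q)) = -4 + (-9/4 + Q) = -25/4 + Q)
o = 25 (o = (-8 + 4)*(-25/4 + 0) = -4*(-25/4) = 25)
(w*o)*43 = (279*25)*43 = 6975*43 = 299925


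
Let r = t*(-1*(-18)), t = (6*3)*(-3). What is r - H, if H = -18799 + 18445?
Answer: -618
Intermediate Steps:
t = -54 (t = 18*(-3) = -54)
H = -354
r = -972 (r = -(-54)*(-18) = -54*18 = -972)
r - H = -972 - 1*(-354) = -972 + 354 = -618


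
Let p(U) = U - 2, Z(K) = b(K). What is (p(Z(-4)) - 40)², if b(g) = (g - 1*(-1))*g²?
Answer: 8100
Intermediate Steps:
b(g) = g²*(1 + g) (b(g) = (g + 1)*g² = (1 + g)*g² = g²*(1 + g))
Z(K) = K²*(1 + K)
p(U) = -2 + U
(p(Z(-4)) - 40)² = ((-2 + (-4)²*(1 - 4)) - 40)² = ((-2 + 16*(-3)) - 40)² = ((-2 - 48) - 40)² = (-50 - 40)² = (-90)² = 8100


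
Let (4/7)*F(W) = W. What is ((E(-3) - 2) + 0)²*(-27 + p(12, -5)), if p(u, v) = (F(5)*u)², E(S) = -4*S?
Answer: 1099800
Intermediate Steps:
F(W) = 7*W/4
p(u, v) = 1225*u²/16 (p(u, v) = (((7/4)*5)*u)² = (35*u/4)² = 1225*u²/16)
((E(-3) - 2) + 0)²*(-27 + p(12, -5)) = ((-4*(-3) - 2) + 0)²*(-27 + (1225/16)*12²) = ((12 - 2) + 0)²*(-27 + (1225/16)*144) = (10 + 0)²*(-27 + 11025) = 10²*10998 = 100*10998 = 1099800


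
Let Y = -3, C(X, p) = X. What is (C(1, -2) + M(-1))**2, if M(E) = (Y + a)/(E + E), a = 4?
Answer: 1/4 ≈ 0.25000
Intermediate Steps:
M(E) = 1/(2*E) (M(E) = (-3 + 4)/(E + E) = 1/(2*E))
(C(1, -2) + M(-1))**2 = (1 + (1/2)/(-1))**2 = (1 + (1/2)*(-1))**2 = (1 - 1/2)**2 = (1/2)**2 = 1/4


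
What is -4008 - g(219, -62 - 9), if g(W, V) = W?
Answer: -4227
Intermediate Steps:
-4008 - g(219, -62 - 9) = -4008 - 1*219 = -4008 - 219 = -4227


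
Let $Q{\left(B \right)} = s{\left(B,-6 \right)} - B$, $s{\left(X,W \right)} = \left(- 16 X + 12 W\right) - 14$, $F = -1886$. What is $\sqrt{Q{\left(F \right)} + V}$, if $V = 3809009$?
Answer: $\sqrt{3840985} \approx 1959.8$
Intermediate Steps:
$s{\left(X,W \right)} = -14 - 16 X + 12 W$
$Q{\left(B \right)} = -86 - 17 B$ ($Q{\left(B \right)} = \left(-14 - 16 B + 12 \left(-6\right)\right) - B = \left(-14 - 16 B - 72\right) - B = \left(-86 - 16 B\right) - B = -86 - 17 B$)
$\sqrt{Q{\left(F \right)} + V} = \sqrt{\left(-86 - -32062\right) + 3809009} = \sqrt{\left(-86 + 32062\right) + 3809009} = \sqrt{31976 + 3809009} = \sqrt{3840985}$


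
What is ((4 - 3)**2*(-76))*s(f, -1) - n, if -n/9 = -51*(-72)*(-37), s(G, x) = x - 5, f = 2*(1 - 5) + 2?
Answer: -1222320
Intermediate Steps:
f = -6 (f = 2*(-4) + 2 = -8 + 2 = -6)
s(G, x) = -5 + x
n = 1222776 (n = -9*(-51*(-72))*(-37) = -33048*(-37) = -9*(-135864) = 1222776)
((4 - 3)**2*(-76))*s(f, -1) - n = ((4 - 3)**2*(-76))*(-5 - 1) - 1*1222776 = (1**2*(-76))*(-6) - 1222776 = (1*(-76))*(-6) - 1222776 = -76*(-6) - 1222776 = 456 - 1222776 = -1222320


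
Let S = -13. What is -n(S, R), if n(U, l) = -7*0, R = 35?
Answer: 0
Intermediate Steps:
n(U, l) = 0
-n(S, R) = -1*0 = 0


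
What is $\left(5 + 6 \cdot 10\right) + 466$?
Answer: $531$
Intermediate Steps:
$\left(5 + 6 \cdot 10\right) + 466 = \left(5 + 60\right) + 466 = 65 + 466 = 531$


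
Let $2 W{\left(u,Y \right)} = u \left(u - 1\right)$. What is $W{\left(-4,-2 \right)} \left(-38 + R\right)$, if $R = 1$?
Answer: $-370$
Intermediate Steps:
$W{\left(u,Y \right)} = \frac{u \left(-1 + u\right)}{2}$ ($W{\left(u,Y \right)} = \frac{u \left(u - 1\right)}{2} = \frac{u \left(-1 + u\right)}{2}$)
$W{\left(-4,-2 \right)} \left(-38 + R\right) = \frac{1}{2} \left(-4\right) \left(-1 - 4\right) \left(-38 + 1\right) = \frac{1}{2} \left(-4\right) \left(-5\right) \left(-37\right) = 10 \left(-37\right) = -370$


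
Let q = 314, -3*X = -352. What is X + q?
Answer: 1294/3 ≈ 431.33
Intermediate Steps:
X = 352/3 (X = -1/3*(-352) = 352/3 ≈ 117.33)
X + q = 352/3 + 314 = 1294/3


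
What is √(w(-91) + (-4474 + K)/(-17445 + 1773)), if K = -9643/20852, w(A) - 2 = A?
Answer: 5*I*√2631699837456222/27232712 ≈ 9.4188*I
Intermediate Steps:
w(A) = 2 + A
K = -9643/20852 (K = -9643*1/20852 = -9643/20852 ≈ -0.46245)
√(w(-91) + (-4474 + K)/(-17445 + 1773)) = √((2 - 91) + (-4474 - 9643/20852)/(-17445 + 1773)) = √(-89 - 93301491/20852/(-15672)) = √(-89 - 93301491/20852*(-1/15672)) = √(-89 + 31100497/108930848) = √(-9663744975/108930848) = 5*I*√2631699837456222/27232712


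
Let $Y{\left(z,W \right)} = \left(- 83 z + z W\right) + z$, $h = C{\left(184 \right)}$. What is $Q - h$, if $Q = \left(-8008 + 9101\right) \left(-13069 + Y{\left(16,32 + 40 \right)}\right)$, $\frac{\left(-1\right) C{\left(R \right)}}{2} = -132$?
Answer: $-14459561$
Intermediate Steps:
$C{\left(R \right)} = 264$ ($C{\left(R \right)} = \left(-2\right) \left(-132\right) = 264$)
$h = 264$
$Y{\left(z,W \right)} = - 82 z + W z$ ($Y{\left(z,W \right)} = \left(- 83 z + W z\right) + z = - 82 z + W z$)
$Q = -14459297$ ($Q = \left(-8008 + 9101\right) \left(-13069 + 16 \left(-82 + \left(32 + 40\right)\right)\right) = 1093 \left(-13069 + 16 \left(-82 + 72\right)\right) = 1093 \left(-13069 + 16 \left(-10\right)\right) = 1093 \left(-13069 - 160\right) = 1093 \left(-13229\right) = -14459297$)
$Q - h = -14459297 - 264 = -14459561$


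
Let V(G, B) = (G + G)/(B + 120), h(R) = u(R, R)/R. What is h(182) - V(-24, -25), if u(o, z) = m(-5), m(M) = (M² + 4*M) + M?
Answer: 48/95 ≈ 0.50526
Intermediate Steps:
m(M) = M² + 5*M
u(o, z) = 0 (u(o, z) = -5*(5 - 5) = -5*0 = 0)
h(R) = 0 (h(R) = 0/R = 0)
V(G, B) = 2*G/(120 + B) (V(G, B) = (2*G)/(120 + B) = 2*G/(120 + B))
h(182) - V(-24, -25) = 0 - 2*(-24)/(120 - 25) = 0 - 2*(-24)/95 = 0 - 1*(-48/95) = 0 + 48/95 = 48/95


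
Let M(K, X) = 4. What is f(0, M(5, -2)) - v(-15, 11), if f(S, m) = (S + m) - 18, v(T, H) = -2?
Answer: -12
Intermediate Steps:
f(S, m) = -18 + S + m
f(0, M(5, -2)) - v(-15, 11) = (-18 + 0 + 4) - 1*(-2) = -14 + 2 = -12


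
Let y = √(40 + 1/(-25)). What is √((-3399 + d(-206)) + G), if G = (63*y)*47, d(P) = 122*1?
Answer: √(-81925 + 44415*√111)/5 ≈ 124.26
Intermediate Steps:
y = 3*√111/5 (y = √(40 - 1/25) = √(999/25) = 3*√111/5 ≈ 6.3214)
d(P) = 122
G = 8883*√111/5 (G = (63*(3*√111/5))*47 = (189*√111/5)*47 = 8883*√111/5 ≈ 18718.)
√((-3399 + d(-206)) + G) = √((-3399 + 122) + 8883*√111/5) = √(-3277 + 8883*√111/5)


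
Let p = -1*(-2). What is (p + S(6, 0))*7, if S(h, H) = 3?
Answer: 35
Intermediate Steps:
p = 2
(p + S(6, 0))*7 = (2 + 3)*7 = 5*7 = 35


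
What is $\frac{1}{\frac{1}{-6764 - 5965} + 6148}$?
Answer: $\frac{12729}{78257891} \approx 0.00016265$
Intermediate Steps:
$\frac{1}{\frac{1}{-6764 - 5965} + 6148} = \frac{1}{\frac{1}{-12729} + 6148} = \frac{1}{- \frac{1}{12729} + 6148} = \frac{1}{\frac{78257891}{12729}} = \frac{12729}{78257891}$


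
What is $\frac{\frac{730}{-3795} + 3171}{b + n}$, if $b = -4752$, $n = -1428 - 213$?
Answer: $- \frac{2406643}{4852287} \approx -0.49598$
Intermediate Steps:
$n = -1641$ ($n = -1428 - 213 = -1641$)
$\frac{\frac{730}{-3795} + 3171}{b + n} = \frac{\frac{730}{-3795} + 3171}{-4752 - 1641} = \frac{730 \left(- \frac{1}{3795}\right) + 3171}{-6393} = \left(- \frac{146}{759} + 3171\right) \left(- \frac{1}{6393}\right) = \frac{2406643}{759} \left(- \frac{1}{6393}\right) = - \frac{2406643}{4852287}$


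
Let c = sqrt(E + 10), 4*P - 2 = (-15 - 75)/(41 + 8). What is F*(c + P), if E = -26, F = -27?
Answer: -54/49 - 108*I ≈ -1.102 - 108.0*I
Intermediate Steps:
P = 2/49 (P = 1/2 + ((-15 - 75)/(41 + 8))/4 = 1/2 + (-90/49)/4 = 1/2 + (-90*1/49)/4 = 1/2 + (1/4)*(-90/49) = 1/2 - 45/98 = 2/49 ≈ 0.040816)
c = 4*I (c = sqrt(-26 + 10) = sqrt(-16) = 4*I ≈ 4.0*I)
F*(c + P) = -27*(4*I + 2/49) = -27*(2/49 + 4*I) = -54/49 - 108*I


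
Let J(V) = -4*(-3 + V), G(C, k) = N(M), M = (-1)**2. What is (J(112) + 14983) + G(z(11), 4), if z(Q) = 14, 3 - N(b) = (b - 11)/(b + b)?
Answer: 14555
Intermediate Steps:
M = 1
N(b) = 3 - (-11 + b)/(2*b) (N(b) = 3 - (b - 11)/(b + b) = 3 - (-11 + b)/(2*b))
G(C, k) = 8 (G(C, k) = (1/2)*(11 + 5*1)/1 = (1/2)*1*(11 + 5) = (1/2)*1*16 = 8)
J(V) = 12 - 4*V
(J(112) + 14983) + G(z(11), 4) = ((12 - 4*112) + 14983) + 8 = ((12 - 448) + 14983) + 8 = (-436 + 14983) + 8 = 14547 + 8 = 14555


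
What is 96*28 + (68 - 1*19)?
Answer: 2737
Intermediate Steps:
96*28 + (68 - 1*19) = 2688 + (68 - 19) = 2688 + 49 = 2737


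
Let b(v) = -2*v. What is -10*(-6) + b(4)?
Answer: 52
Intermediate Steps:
-10*(-6) + b(4) = -10*(-6) - 2*4 = 60 - 8 = 52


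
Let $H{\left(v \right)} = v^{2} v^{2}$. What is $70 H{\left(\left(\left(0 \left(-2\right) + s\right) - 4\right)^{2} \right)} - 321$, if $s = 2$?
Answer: $17599$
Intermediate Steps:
$H{\left(v \right)} = v^{4}$
$70 H{\left(\left(\left(0 \left(-2\right) + s\right) - 4\right)^{2} \right)} - 321 = 70 \left(\left(\left(0 \left(-2\right) + 2\right) - 4\right)^{2}\right)^{4} - 321 = 70 \left(\left(\left(0 + 2\right) - 4\right)^{2}\right)^{4} - 321 = 70 \left(\left(2 - 4\right)^{2}\right)^{4} - 321 = 70 \left(\left(-2\right)^{2}\right)^{4} - 321 = 70 \cdot 4^{4} - 321 = 70 \cdot 256 - 321 = 17920 - 321 = 17599$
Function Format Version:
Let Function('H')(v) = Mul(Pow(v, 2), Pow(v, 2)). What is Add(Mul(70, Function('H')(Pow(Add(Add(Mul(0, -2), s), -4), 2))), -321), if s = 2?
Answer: 17599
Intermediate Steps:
Function('H')(v) = Pow(v, 4)
Add(Mul(70, Function('H')(Pow(Add(Add(Mul(0, -2), s), -4), 2))), -321) = Add(Mul(70, Pow(Pow(Add(Add(Mul(0, -2), 2), -4), 2), 4)), -321) = Add(Mul(70, Pow(Pow(Add(Add(0, 2), -4), 2), 4)), -321) = Add(Mul(70, Pow(Pow(Add(2, -4), 2), 4)), -321) = Add(Mul(70, Pow(Pow(-2, 2), 4)), -321) = Add(Mul(70, Pow(4, 4)), -321) = Add(Mul(70, 256), -321) = Add(17920, -321) = 17599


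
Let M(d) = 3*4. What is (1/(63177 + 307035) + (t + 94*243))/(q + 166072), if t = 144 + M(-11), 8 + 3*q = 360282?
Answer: 8514135577/105941099960 ≈ 0.080367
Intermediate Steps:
q = 360274/3 (q = -8/3 + (⅓)*360282 = -8/3 + 120094 = 360274/3 ≈ 1.2009e+5)
M(d) = 12
t = 156 (t = 144 + 12 = 156)
(1/(63177 + 307035) + (t + 94*243))/(q + 166072) = (1/(63177 + 307035) + (156 + 94*243))/(360274/3 + 166072) = (1/370212 + (156 + 22842))/(858490/3) = (1/370212 + 22998)*(3/858490) = (8514135577/370212)*(3/858490) = 8514135577/105941099960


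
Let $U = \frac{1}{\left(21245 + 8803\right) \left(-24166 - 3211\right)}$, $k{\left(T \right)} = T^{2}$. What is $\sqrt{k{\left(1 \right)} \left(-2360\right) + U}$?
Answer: $\frac{i \sqrt{99814784489724453366}}{205656024} \approx 48.58 i$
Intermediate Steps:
$U = - \frac{1}{822624096}$ ($U = \frac{1}{30048 \left(-27377\right)} = \frac{1}{-822624096} = - \frac{1}{822624096} \approx -1.2156 \cdot 10^{-9}$)
$\sqrt{k{\left(1 \right)} \left(-2360\right) + U} = \sqrt{1^{2} \left(-2360\right) - \frac{1}{822624096}} = \sqrt{1 \left(-2360\right) - \frac{1}{822624096}} = \sqrt{-2360 - \frac{1}{822624096}} = \sqrt{- \frac{1941392866561}{822624096}} = \frac{i \sqrt{99814784489724453366}}{205656024}$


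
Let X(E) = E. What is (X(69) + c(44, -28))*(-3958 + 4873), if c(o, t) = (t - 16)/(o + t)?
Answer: 242475/4 ≈ 60619.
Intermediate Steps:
c(o, t) = (-16 + t)/(o + t)
(X(69) + c(44, -28))*(-3958 + 4873) = (69 + (-16 - 28)/(44 - 28))*(-3958 + 4873) = (69 - 44/16)*915 = (69 + (1/16)*(-44))*915 = (69 - 11/4)*915 = (265/4)*915 = 242475/4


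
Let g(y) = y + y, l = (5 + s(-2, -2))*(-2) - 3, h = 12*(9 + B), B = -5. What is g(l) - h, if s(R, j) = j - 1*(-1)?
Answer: -70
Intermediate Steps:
s(R, j) = 1 + j (s(R, j) = j + 1 = 1 + j)
h = 48 (h = 12*(9 - 5) = 12*4 = 48)
l = -11 (l = (5 + (1 - 2))*(-2) - 3 = (5 - 1)*(-2) - 3 = 4*(-2) - 3 = -8 - 3 = -11)
g(y) = 2*y
g(l) - h = 2*(-11) - 1*48 = -22 - 48 = -70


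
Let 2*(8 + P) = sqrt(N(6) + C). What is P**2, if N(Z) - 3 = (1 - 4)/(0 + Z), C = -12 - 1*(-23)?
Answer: 539/8 - 12*sqrt(6) ≈ 37.981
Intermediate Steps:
C = 11 (C = -12 + 23 = 11)
N(Z) = 3 - 3/Z (N(Z) = 3 + (1 - 4)/(0 + Z) = 3 - 3/Z)
P = -8 + 3*sqrt(6)/4 (P = -8 + sqrt((3 - 3/6) + 11)/2 = -8 + sqrt((3 - 3*1/6) + 11)/2 = -8 + sqrt((3 - 1/2) + 11)/2 = -8 + sqrt(5/2 + 11)/2 = -8 + sqrt(27/2)/2 = -8 + (3*sqrt(6)/2)/2 = -8 + 3*sqrt(6)/4 ≈ -6.1629)
P**2 = (-8 + 3*sqrt(6)/4)**2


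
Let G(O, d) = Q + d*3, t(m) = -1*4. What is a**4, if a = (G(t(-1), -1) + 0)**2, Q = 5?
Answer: 256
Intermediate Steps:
t(m) = -4
G(O, d) = 5 + 3*d (G(O, d) = 5 + d*3 = 5 + 3*d)
a = 4 (a = ((5 + 3*(-1)) + 0)**2 = ((5 - 3) + 0)**2 = (2 + 0)**2 = 2**2 = 4)
a**4 = 4**4 = 256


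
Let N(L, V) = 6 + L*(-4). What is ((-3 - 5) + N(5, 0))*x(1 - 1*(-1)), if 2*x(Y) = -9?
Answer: 99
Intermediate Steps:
N(L, V) = 6 - 4*L
x(Y) = -9/2 (x(Y) = (½)*(-9) = -9/2)
((-3 - 5) + N(5, 0))*x(1 - 1*(-1)) = ((-3 - 5) + (6 - 4*5))*(-9/2) = (-8 + (6 - 20))*(-9/2) = (-8 - 14)*(-9/2) = -22*(-9/2) = 99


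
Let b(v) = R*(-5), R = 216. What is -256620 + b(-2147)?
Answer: -257700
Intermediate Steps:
b(v) = -1080 (b(v) = 216*(-5) = -1080)
-256620 + b(-2147) = -256620 - 1080 = -257700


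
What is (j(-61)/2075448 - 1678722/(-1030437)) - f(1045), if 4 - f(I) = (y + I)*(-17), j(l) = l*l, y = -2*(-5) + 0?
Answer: -1420784730979153/79208089288 ≈ -17937.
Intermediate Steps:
y = 10 (y = 10 + 0 = 10)
j(l) = l**2
f(I) = 174 + 17*I (f(I) = 4 - (10 + I)*(-17) = 4 - (-170 - 17*I) = 4 + (170 + 17*I) = 174 + 17*I)
(j(-61)/2075448 - 1678722/(-1030437)) - f(1045) = ((-61)**2/2075448 - 1678722/(-1030437)) - (174 + 17*1045) = (3721*(1/2075448) - 1678722*(-1/1030437)) - (174 + 17765) = (3721/2075448 + 559574/343479) - 1*17939 = 129182758279/79208089288 - 17939 = -1420784730979153/79208089288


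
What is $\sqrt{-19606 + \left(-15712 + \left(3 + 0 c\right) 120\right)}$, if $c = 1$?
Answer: $i \sqrt{34958} \approx 186.97 i$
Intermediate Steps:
$\sqrt{-19606 + \left(-15712 + \left(3 + 0 c\right) 120\right)} = \sqrt{-19606 - \left(15712 - \left(3 + 0 \cdot 1\right) 120\right)} = \sqrt{-19606 - \left(15712 - \left(3 + 0\right) 120\right)} = \sqrt{-19606 + \left(-15712 + 3 \cdot 120\right)} = \sqrt{-19606 + \left(-15712 + 360\right)} = \sqrt{-19606 - 15352} = \sqrt{-34958} = i \sqrt{34958}$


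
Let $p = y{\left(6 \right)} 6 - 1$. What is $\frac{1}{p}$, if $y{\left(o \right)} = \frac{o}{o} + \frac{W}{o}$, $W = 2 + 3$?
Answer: $\frac{1}{10} \approx 0.1$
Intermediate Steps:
$W = 5$
$y{\left(o \right)} = 1 + \frac{5}{o}$ ($y{\left(o \right)} = \frac{o}{o} + \frac{5}{o} = 1 + \frac{5}{o}$)
$p = 10$ ($p = \frac{5 + 6}{6} \cdot 6 - 1 = \frac{1}{6} \cdot 11 \cdot 6 - 1 = \frac{11}{6} \cdot 6 - 1 = 11 - 1 = 10$)
$\frac{1}{p} = \frac{1}{10}$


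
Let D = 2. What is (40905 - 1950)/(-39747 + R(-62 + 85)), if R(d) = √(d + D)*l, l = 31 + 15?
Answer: -38955/39517 ≈ -0.98578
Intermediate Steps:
l = 46
R(d) = 46*√(2 + d) (R(d) = √(d + 2)*46 = √(2 + d)*46 = 46*√(2 + d))
(40905 - 1950)/(-39747 + R(-62 + 85)) = (40905 - 1950)/(-39747 + 46*√(2 + (-62 + 85))) = 38955/(-39747 + 46*√(2 + 23)) = 38955/(-39747 + 46*√25) = 38955/(-39747 + 46*5) = 38955/(-39747 + 230) = 38955/(-39517) = 38955*(-1/39517) = -38955/39517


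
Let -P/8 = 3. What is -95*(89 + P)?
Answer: -6175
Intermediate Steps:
P = -24 (P = -8*3 = -24)
-95*(89 + P) = -95*(89 - 24) = -95*65 = -6175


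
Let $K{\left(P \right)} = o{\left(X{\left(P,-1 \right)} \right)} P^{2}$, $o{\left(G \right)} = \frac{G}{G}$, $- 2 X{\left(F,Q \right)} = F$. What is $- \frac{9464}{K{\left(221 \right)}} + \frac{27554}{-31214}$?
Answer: $- \frac{4855545}{4510423} \approx -1.0765$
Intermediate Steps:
$X{\left(F,Q \right)} = - \frac{F}{2}$
$o{\left(G \right)} = 1$
$K{\left(P \right)} = P^{2}$ ($K{\left(P \right)} = 1 P^{2} = P^{2}$)
$- \frac{9464}{K{\left(221 \right)}} + \frac{27554}{-31214} = - \frac{9464}{221^{2}} + \frac{27554}{-31214} = - \frac{9464}{48841} + 27554 \left(- \frac{1}{31214}\right) = \left(-9464\right) \frac{1}{48841} - \frac{13777}{15607} = - \frac{56}{289} - \frac{13777}{15607} = - \frac{4855545}{4510423}$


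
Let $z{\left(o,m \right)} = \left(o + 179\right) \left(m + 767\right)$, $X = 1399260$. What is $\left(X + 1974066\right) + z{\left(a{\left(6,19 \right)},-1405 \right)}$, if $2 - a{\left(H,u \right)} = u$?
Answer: $3269970$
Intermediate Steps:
$a{\left(H,u \right)} = 2 - u$
$z{\left(o,m \right)} = \left(179 + o\right) \left(767 + m\right)$
$\left(X + 1974066\right) + z{\left(a{\left(6,19 \right)},-1405 \right)} = \left(1399260 + 1974066\right) + \left(137293 + 179 \left(-1405\right) + 767 \left(2 - 19\right) - 1405 \left(2 - 19\right)\right) = 3373326 + \left(137293 - 251495 + 767 \left(2 - 19\right) - 1405 \left(2 - 19\right)\right) = 3373326 + \left(137293 - 251495 + 767 \left(-17\right) - -23885\right) = 3373326 + \left(137293 - 251495 - 13039 + 23885\right) = 3373326 - 103356 = 3269970$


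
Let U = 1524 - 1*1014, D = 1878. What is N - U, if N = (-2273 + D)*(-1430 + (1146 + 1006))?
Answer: -285700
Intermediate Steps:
U = 510 (U = 1524 - 1014 = 510)
N = -285190 (N = (-2273 + 1878)*(-1430 + (1146 + 1006)) = -395*(-1430 + 2152) = -395*722 = -285190)
N - U = -285190 - 1*510 = -285190 - 510 = -285700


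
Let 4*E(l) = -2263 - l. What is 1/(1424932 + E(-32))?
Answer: 4/5697497 ≈ 7.0206e-7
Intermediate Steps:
E(l) = -2263/4 - l/4 (E(l) = (-2263 - l)/4 = -2263/4 - l/4)
1/(1424932 + E(-32)) = 1/(1424932 + (-2263/4 - 1/4*(-32))) = 1/(1424932 + (-2263/4 + 8)) = 1/(1424932 - 2231/4) = 1/(5697497/4) = 4/5697497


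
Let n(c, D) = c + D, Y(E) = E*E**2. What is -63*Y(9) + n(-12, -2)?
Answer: -45941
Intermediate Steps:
Y(E) = E**3
n(c, D) = D + c
-63*Y(9) + n(-12, -2) = -63*9**3 + (-2 - 12) = -63*729 - 14 = -45927 - 14 = -45941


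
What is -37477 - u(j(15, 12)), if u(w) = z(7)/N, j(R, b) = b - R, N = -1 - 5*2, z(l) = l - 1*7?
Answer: -37477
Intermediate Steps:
z(l) = -7 + l (z(l) = l - 7 = -7 + l)
N = -11 (N = -1 - 10 = -11)
u(w) = 0 (u(w) = (-7 + 7)/(-11) = 0*(-1/11) = 0)
-37477 - u(j(15, 12)) = -37477 - 1*0 = -37477 + 0 = -37477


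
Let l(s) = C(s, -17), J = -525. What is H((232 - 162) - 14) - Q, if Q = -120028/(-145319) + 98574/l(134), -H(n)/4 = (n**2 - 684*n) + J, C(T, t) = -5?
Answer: 118061496306/726595 ≈ 1.6249e+5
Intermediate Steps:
l(s) = -5
H(n) = 2100 - 4*n**2 + 2736*n (H(n) = -4*((n**2 - 684*n) - 525) = -4*(-525 + n**2 - 684*n) = 2100 - 4*n**2 + 2736*n)
Q = -14324074966/726595 (Q = -120028/(-145319) + 98574/(-5) = -120028*(-1/145319) + 98574*(-1/5) = 120028/145319 - 98574/5 = -14324074966/726595 ≈ -19714.)
H((232 - 162) - 14) - Q = (2100 - 4*((232 - 162) - 14)**2 + 2736*((232 - 162) - 14)) - 1*(-14324074966/726595) = (2100 - 4*(70 - 14)**2 + 2736*(70 - 14)) + 14324074966/726595 = (2100 - 4*56**2 + 2736*56) + 14324074966/726595 = (2100 - 4*3136 + 153216) + 14324074966/726595 = (2100 - 12544 + 153216) + 14324074966/726595 = 142772 + 14324074966/726595 = 118061496306/726595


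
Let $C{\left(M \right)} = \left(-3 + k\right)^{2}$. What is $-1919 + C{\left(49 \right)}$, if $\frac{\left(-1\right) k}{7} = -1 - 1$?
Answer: $-1798$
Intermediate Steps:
$k = 14$ ($k = - 7 \left(-1 - 1\right) = \left(-7\right) \left(-2\right) = 14$)
$C{\left(M \right)} = 121$ ($C{\left(M \right)} = \left(-3 + 14\right)^{2} = 11^{2} = 121$)
$-1919 + C{\left(49 \right)} = -1919 + 121 = -1798$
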